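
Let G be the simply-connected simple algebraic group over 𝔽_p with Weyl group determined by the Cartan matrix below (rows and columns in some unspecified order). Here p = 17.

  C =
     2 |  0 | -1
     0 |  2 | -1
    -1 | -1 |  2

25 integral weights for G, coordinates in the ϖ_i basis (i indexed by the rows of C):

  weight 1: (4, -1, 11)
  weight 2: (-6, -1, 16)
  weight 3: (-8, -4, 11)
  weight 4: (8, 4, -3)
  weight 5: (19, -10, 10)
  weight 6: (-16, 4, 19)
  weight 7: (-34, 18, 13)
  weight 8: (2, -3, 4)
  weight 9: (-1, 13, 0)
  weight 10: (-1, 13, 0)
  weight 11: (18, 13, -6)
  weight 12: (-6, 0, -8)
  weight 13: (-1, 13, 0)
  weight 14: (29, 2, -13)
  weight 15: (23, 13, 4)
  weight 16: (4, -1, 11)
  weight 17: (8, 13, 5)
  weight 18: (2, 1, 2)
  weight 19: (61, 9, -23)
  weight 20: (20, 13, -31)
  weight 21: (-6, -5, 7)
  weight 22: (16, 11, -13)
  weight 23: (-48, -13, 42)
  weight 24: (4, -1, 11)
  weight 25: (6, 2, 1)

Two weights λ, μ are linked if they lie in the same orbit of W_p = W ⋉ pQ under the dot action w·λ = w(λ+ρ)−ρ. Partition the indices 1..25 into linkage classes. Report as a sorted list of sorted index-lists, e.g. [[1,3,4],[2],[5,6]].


C ↔ A_3 under row/col permutation; |W(A_3)| = 24.

W_17-reps of the 25 weights in Ā_17 (same 3-coord order as C):

  λ_1 → (5, 0, 12);  λ_2 → (5, 0, 12);  λ_3 → (7, 3, 2);  λ_4 → (7, 3, 2);  λ_5 → (3, 2, 3);  λ_6 → (7, 3, 2);  λ_7 → (0, 14, 1);  λ_8 → (3, 2, 3);  λ_9 → (0, 14, 1);  λ_10 → (0, 14, 1);  λ_11 → (3, 2, 3);  λ_12 → (1, 5, 6);  λ_13 → (0, 14, 1);  λ_14 → (4, 3, 1);  λ_15 → (7, 3, 2);  λ_16 → (5, 0, 12);  λ_17 → (3, 2, 3);  λ_18 → (3, 2, 3);  λ_19 → (1, 5, 6);  λ_20 → (4, 3, 1);  λ_21 → (4, 3, 1);  λ_22 → (5, 0, 12);  λ_23 → (4, 3, 1);  λ_24 → (5, 0, 12);  λ_25 → (7, 3, 2)

Partition of {1..25} into 6 W_17-dot-orbits:

[[1, 2, 16, 22, 24], [3, 4, 6, 15, 25], [5, 8, 11, 17, 18], [7, 9, 10, 13], [12, 19], [14, 20, 21, 23]]


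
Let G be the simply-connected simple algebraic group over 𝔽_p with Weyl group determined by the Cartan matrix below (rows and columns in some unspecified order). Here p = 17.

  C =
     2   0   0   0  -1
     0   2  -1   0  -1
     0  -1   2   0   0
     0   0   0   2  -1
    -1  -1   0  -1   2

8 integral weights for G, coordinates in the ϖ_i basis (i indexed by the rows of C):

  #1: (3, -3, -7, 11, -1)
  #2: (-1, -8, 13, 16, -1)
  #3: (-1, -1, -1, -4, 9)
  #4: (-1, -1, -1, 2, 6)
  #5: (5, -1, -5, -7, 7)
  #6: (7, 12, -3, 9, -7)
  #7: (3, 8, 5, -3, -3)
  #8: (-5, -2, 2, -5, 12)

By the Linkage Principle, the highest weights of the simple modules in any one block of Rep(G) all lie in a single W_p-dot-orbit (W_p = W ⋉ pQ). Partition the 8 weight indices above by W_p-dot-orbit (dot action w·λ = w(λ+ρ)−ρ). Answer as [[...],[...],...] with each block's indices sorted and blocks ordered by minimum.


Dynkin diagram of C (from the 8 off-diagonal −1 entries): D_5.

W_17-reps of the 8 weights in Ā_17 (same 5-coord order as C):

  λ_1 → (4, 2, 0, 4, 2)
  λ_2 → (0, 0, 0, 3, 7)
  λ_3 → (0, 0, 0, 3, 7)
  λ_4 → (0, 0, 0, 3, 7)
  λ_5 → (4, 2, 0, 4, 2)
  λ_6 → (0, 0, 6, 2, 2)
  λ_7 → (0, 0, 6, 2, 2)
  λ_8 → (4, 2, 0, 4, 2)

Grouping the 8 weights by Ā_17-representative: 3 linkage classes.

[[1, 5, 8], [2, 3, 4], [6, 7]]


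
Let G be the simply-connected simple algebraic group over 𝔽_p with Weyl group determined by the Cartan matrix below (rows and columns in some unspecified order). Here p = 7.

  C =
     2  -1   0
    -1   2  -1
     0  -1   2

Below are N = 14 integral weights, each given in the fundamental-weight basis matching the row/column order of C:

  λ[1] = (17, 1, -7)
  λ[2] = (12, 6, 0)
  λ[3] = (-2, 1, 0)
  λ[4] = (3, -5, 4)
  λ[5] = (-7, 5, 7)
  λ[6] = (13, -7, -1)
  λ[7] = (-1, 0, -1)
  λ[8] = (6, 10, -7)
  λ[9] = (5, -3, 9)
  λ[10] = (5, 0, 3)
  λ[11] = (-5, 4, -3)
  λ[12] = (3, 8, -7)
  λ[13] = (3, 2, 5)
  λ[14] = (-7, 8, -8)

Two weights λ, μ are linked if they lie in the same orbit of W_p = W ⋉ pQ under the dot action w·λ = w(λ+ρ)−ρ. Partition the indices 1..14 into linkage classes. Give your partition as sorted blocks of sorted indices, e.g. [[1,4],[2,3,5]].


Dynkin diagram of C (from the 4 off-diagonal −1 entries): A_3.

Alcove-folded reps (p=7, 14 weights, presented ϖ-order):

    [1] (2, 1, 0)
    [2] (0, 1, 0)
    [3] (1, 1, 1)
    [4] (0, 4, 1)
    [5] (0, 1, 0)
    [6] (0, 1, 0)
    [7] (0, 1, 0)
    [8] (0, 4, 1)
    [9] (2, 1, 0)
    [10] (2, 1, 0)
    [11] (3, 1, 1)
    [12] (2, 1, 0)
    [13] (2, 1, 0)
    [14] (0, 4, 1)

Linkage partition of the 14 weights (5 classes, p=7):

[[1, 9, 10, 12, 13], [2, 5, 6, 7], [3], [4, 8, 14], [11]]


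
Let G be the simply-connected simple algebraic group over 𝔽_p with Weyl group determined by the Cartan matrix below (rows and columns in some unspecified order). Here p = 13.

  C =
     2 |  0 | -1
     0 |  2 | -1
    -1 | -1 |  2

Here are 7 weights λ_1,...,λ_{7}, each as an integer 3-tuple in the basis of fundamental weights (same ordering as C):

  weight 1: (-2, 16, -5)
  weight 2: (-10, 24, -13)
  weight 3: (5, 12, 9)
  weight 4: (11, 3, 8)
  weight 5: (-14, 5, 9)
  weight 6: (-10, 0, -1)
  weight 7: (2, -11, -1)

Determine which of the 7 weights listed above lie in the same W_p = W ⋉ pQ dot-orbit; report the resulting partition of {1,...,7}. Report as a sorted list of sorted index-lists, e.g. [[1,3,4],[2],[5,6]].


C ↔ A_3 under row/col permutation; |W(A_3)| = 24.

λ_j+ρ reflected into Ā_13 (⟨·,θ^∨⟩≤13); 3-tuples as given:

    [1] (0, 8, 1)
    [2] (0, 8, 1)
    [3] (7, 0, 3)
    [4] (0, 8, 1)
    [5] (7, 0, 3)
    [6] (0, 8, 1)
    [7] (7, 0, 3)

Grouping the 7 weights by Ā_13-representative: 2 linkage classes.

[[1, 2, 4, 6], [3, 5, 7]]


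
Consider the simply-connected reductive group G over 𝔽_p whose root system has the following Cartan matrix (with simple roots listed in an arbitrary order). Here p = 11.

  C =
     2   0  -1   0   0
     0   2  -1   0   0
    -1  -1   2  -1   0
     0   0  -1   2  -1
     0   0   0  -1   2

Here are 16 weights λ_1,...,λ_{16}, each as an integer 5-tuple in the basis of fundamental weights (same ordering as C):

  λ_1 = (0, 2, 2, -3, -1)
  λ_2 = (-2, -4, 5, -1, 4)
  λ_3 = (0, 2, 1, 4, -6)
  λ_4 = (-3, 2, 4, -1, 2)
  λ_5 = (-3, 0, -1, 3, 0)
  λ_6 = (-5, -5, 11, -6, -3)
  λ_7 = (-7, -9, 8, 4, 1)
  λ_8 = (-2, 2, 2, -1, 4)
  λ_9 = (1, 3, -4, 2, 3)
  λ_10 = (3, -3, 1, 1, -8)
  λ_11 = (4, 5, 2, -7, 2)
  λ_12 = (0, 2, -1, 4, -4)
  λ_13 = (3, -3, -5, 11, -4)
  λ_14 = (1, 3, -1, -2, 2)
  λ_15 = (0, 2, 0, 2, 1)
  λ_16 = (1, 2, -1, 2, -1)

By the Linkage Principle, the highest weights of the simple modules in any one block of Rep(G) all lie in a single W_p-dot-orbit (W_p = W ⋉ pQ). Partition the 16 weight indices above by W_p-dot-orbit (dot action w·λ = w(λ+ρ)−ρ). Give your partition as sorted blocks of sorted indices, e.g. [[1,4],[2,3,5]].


Root system D_5: the 5×5 matrix C matches after relabeling.

Folding the 16 weights λ_j+ρ into Ā_11 (reps in the given 5-coord order):

  λ_1+ρ ↦ (1, 3, 1, 0, 2)
  λ_2+ρ ↦ (1, 3, 0, 2, 3)
  λ_3+ρ ↦ (1, 3, 0, 2, 3)
  λ_4+ρ ↦ (2, 3, 0, 3, 0)
  λ_5+ρ ↦ (0, 1, 1, 2, 1)
  λ_6+ρ ↦ (1, 1, 2, 0, 4)
  λ_7+ρ ↦ (1, 3, 0, 2, 3)
  λ_8+ρ ↦ (1, 3, 0, 2, 3)
  λ_9+ρ ↦ (1, 1, 2, 0, 4)
  λ_10+ρ ↦ (1, 3, 1, 0, 2)
  λ_11+ρ ↦ (2, 3, 0, 3, 0)
  λ_12+ρ ↦ (1, 3, 0, 2, 3)
  λ_13+ρ ↦ (1, 3, 1, 0, 2)
  λ_14+ρ ↦ (1, 3, 1, 0, 2)
  λ_15+ρ ↦ (1, 3, 1, 0, 2)
  λ_16+ρ ↦ (2, 3, 0, 3, 0)

These 16 weights hit 5 W_11-dot-orbits; sizes (5, 5, 3, 1, 2):

[[1, 10, 13, 14, 15], [2, 3, 7, 8, 12], [4, 11, 16], [5], [6, 9]]


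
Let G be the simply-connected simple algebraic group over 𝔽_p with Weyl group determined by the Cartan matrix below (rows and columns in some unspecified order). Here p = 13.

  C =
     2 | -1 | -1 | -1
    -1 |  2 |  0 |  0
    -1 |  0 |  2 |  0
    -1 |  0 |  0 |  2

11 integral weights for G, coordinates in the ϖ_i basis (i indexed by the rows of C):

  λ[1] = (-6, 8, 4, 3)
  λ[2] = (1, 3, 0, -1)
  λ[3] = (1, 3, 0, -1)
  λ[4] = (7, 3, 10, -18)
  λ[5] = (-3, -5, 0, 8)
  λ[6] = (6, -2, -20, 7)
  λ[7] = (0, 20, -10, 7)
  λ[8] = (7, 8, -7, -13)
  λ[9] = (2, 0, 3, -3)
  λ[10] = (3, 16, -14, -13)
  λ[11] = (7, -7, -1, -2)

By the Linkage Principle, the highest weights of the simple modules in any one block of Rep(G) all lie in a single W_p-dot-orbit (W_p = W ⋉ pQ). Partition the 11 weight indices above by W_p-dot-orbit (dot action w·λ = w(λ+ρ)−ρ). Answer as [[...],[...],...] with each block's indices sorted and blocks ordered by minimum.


Type D_4, rank 4, |W|=192; reorder rows/cols to standard.

λ_j+ρ reflected into Ā_13 (⟨·,θ^∨⟩≤13); 4-tuples as given:

  [1] (4, 4, 0, 1) · [2] (2, 4, 1, 0) · [3] (2, 4, 1, 0) · [4] (1, 1, 4, 2) · [5] (1, 1, 4, 2) · [6] (1, 6, 0, 1) · [7] (4, 4, 0, 1) · [8] (1, 1, 4, 2) · [9] (1, 1, 4, 2) · [10] (4, 4, 0, 1) · [11] (1, 6, 0, 1)

Partition of {1..11} into 4 W_13-dot-orbits:

[[1, 7, 10], [2, 3], [4, 5, 8, 9], [6, 11]]


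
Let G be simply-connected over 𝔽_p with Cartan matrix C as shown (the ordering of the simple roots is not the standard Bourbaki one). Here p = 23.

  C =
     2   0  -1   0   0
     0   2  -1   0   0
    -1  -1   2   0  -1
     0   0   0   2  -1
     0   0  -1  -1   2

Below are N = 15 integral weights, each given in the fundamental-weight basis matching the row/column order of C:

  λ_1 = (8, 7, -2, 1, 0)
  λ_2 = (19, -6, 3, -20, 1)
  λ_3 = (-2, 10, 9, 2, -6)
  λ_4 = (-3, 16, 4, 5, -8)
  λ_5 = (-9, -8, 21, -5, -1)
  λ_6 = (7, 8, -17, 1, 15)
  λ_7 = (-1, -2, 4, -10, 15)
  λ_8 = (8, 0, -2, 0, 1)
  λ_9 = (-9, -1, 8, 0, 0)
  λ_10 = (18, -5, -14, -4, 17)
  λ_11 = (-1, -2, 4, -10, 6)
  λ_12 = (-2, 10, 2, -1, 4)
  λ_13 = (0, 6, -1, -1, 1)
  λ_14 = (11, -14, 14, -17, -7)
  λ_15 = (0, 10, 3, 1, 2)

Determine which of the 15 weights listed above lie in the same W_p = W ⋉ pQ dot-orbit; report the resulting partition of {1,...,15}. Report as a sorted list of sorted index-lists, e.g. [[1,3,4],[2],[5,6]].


Type D_5, rank 5, |W|=1920; reorder rows/cols to standard.

Ā_23 reps of the 15 weights (D_5, coords as presented):

  λ_1+ρ ↦ (8, 7, 1, 2, 0);  λ_2+ρ ↦ (2, 13, 2, 1, 1);  λ_3+ρ ↦ (1, 11, 2, 0, 2);  λ_4+ρ ↦ (2, 13, 2, 1, 1);  λ_5+ρ ↦ (8, 7, 1, 2, 0);  λ_6+ρ ↦ (8, 7, 1, 2, 0);  λ_7+ρ ↦ (0, 1, 2, 7, 2);  λ_8+ρ ↦ (8, 0, 1, 1, 1);  λ_9+ρ ↦ (8, 0, 1, 1, 1);  λ_10+ρ ↦ (2, 13, 2, 1, 1);  λ_11+ρ ↦ (0, 1, 2, 7, 2);  λ_12+ρ ↦ (1, 11, 2, 0, 2);  λ_13+ρ ↦ (1, 7, 0, 0, 2);  λ_14+ρ ↦ (8, 7, 1, 2, 0);  λ_15+ρ ↦ (1, 11, 2, 0, 2)

The 15 indices split into 6 linkage classes (same alcove rep ⇔ same W_23-dot-orbit):

[[1, 5, 6, 14], [2, 4, 10], [3, 12, 15], [7, 11], [8, 9], [13]]


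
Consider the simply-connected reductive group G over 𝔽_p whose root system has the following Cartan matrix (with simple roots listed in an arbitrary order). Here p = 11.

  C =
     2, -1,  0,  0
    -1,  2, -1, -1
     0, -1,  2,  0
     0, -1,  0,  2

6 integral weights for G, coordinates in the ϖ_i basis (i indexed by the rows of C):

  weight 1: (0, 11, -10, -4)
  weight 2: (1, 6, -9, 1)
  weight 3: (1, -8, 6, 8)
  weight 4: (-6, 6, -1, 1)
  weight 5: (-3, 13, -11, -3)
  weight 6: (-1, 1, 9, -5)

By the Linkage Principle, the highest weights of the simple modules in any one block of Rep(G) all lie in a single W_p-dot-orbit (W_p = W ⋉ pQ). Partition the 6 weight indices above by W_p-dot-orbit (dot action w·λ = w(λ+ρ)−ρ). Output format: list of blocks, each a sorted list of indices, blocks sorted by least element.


Root system D_4: the 4×4 matrix C matches after relabeling.

Alcove-folded reps (p=11, 6 weights, presented ϖ-order):

  [1] (1, 1, 7, 1)
  [2] (1, 1, 7, 1)
  [3] (5, 2, 0, 2)
  [4] (5, 2, 0, 2)
  [5] (1, 1, 7, 1)
  [6] (1, 1, 7, 1)

The 6 indices split into 2 linkage classes (same alcove rep ⇔ same W_11-dot-orbit):

[[1, 2, 5, 6], [3, 4]]


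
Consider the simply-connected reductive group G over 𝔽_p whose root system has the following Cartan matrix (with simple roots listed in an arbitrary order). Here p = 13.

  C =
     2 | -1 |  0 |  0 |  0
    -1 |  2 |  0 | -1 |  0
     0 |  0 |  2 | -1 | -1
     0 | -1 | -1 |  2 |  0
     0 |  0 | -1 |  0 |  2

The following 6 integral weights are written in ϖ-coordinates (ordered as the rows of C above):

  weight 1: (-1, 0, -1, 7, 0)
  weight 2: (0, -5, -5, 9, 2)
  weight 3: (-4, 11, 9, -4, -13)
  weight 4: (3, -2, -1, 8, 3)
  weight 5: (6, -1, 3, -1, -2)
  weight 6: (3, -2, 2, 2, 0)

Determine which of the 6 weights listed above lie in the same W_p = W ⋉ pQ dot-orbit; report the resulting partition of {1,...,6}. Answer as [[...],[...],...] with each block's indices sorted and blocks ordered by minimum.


Dynkin diagram of C (from the 8 off-diagonal −1 entries): A_5.

λ_j+ρ reflected into Ā_13 (⟨·,θ^∨⟩≤13); 5-tuples as given:

  λ_1+ρ ↦ (0, 1, 0, 8, 1);  λ_2+ρ ↦ (3, 1, 3, 2, 1);  λ_3+ρ ↦ (3, 1, 3, 2, 1);  λ_4+ρ ↦ (0, 1, 0, 8, 1);  λ_5+ρ ↦ (7, 0, 3, 0, 1);  λ_6+ρ ↦ (3, 1, 3, 2, 1)

The 6 indices split into 3 linkage classes (same alcove rep ⇔ same W_13-dot-orbit):

[[1, 4], [2, 3, 6], [5]]


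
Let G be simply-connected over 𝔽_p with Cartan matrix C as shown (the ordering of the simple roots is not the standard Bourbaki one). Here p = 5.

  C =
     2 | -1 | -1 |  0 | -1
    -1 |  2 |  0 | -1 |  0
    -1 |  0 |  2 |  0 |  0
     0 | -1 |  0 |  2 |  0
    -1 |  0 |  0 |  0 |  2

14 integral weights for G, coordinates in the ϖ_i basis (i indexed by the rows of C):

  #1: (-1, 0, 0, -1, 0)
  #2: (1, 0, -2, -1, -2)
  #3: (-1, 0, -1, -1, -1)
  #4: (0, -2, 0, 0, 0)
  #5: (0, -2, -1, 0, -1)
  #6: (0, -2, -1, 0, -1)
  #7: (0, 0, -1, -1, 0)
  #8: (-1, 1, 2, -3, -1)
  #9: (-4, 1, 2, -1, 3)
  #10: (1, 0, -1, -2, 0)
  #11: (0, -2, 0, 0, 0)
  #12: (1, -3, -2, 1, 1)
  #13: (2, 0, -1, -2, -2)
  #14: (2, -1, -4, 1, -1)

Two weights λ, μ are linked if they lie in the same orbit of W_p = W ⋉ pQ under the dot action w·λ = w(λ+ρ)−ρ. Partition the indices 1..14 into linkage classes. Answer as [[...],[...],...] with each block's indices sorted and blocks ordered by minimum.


D_5 Cartan matrix, 5 simple roots permuted; ρ=(1,1,1,1,1).

λ_j+ρ reflected into Ā_5 (⟨·,θ^∨⟩≤5); 5-tuples as given:

  λ_1 → (0, 1, 1, 0, 1) · λ_2 → (0, 1, 1, 0, 1) · λ_3 → (0, 1, 0, 0, 0) · λ_4 → (0, 1, 1, 0, 1) · λ_5 → (0, 1, 0, 0, 0) · λ_6 → (0, 1, 0, 0, 0) · λ_7 → (1, 1, 0, 0, 1) · λ_8 → (0, 0, 3, 2, 0) · λ_9 → (1, 1, 0, 0, 1) · λ_10 → (1, 1, 0, 0, 1) · λ_11 → (0, 1, 1, 0, 1) · λ_12 → (1, 1, 0, 0, 1) · λ_13 → (1, 1, 0, 0, 1) · λ_14 → (0, 0, 3, 2, 0)

Linkage partition of the 14 weights (4 classes, p=5):

[[1, 2, 4, 11], [3, 5, 6], [7, 9, 10, 12, 13], [8, 14]]


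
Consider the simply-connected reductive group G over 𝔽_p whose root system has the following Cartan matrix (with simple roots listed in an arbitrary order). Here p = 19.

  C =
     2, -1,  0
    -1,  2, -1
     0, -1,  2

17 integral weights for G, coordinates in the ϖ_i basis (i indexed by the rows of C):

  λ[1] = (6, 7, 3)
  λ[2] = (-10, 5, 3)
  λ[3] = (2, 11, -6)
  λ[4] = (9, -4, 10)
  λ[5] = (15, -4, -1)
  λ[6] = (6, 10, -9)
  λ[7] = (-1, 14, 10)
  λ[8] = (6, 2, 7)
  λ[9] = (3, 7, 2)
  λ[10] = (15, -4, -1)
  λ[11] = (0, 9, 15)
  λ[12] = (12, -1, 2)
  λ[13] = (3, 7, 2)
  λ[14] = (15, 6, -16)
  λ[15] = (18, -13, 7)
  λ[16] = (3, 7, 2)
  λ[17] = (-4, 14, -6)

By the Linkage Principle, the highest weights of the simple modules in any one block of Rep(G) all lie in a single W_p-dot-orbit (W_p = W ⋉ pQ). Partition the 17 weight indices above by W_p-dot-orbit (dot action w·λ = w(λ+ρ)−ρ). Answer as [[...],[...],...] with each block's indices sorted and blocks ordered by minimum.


Root system A_3: the 3×3 matrix C matches after relabeling.

Ā_19 reps of the 17 weights (A_3, coords as presented):

    λ_1+ρ ↦ (7, 8, 4)
    λ_2+ρ ↦ (6, 3, 1)
    λ_3+ρ ↦ (3, 7, 5)
    λ_4+ρ ↦ (7, 3, 8)
    λ_5+ρ ↦ (13, 0, 3)
    λ_6+ρ ↦ (7, 3, 8)
    λ_7+ρ ↦ (7, 8, 4)
    λ_8+ρ ↦ (7, 3, 8)
    λ_9+ρ ↦ (4, 8, 3)
    λ_10+ρ ↦ (13, 0, 3)
    λ_11+ρ ↦ (7, 3, 8)
    λ_12+ρ ↦ (13, 0, 3)
    λ_13+ρ ↦ (4, 8, 3)
    λ_14+ρ ↦ (4, 8, 3)
    λ_15+ρ ↦ (7, 8, 4)
    λ_16+ρ ↦ (4, 8, 3)
    λ_17+ρ ↦ (3, 7, 5)

Linkage partition of the 17 weights (6 classes, p=19):

[[1, 7, 15], [2], [3, 17], [4, 6, 8, 11], [5, 10, 12], [9, 13, 14, 16]]


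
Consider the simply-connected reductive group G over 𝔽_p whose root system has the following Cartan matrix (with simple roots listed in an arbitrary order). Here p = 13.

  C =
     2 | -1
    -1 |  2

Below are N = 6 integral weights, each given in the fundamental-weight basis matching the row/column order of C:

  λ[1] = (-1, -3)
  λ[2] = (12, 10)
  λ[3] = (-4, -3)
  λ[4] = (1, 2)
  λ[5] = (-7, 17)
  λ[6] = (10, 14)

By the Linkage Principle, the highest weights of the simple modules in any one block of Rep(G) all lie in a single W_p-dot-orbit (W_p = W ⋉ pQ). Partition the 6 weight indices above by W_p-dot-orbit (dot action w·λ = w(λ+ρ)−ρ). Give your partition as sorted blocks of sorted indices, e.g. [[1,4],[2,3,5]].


A_2 Cartan matrix, 2 simple roots permuted; ρ=(1,1).

Folding the 6 weights λ_j+ρ into Ā_13 (reps in the given 2-coord order):

  1: (2, 0)
  2: (2, 0)
  3: (2, 3)
  4: (2, 3)
  5: (1, 7)
  6: (2, 0)

The 6 indices split into 3 linkage classes (same alcove rep ⇔ same W_13-dot-orbit):

[[1, 2, 6], [3, 4], [5]]


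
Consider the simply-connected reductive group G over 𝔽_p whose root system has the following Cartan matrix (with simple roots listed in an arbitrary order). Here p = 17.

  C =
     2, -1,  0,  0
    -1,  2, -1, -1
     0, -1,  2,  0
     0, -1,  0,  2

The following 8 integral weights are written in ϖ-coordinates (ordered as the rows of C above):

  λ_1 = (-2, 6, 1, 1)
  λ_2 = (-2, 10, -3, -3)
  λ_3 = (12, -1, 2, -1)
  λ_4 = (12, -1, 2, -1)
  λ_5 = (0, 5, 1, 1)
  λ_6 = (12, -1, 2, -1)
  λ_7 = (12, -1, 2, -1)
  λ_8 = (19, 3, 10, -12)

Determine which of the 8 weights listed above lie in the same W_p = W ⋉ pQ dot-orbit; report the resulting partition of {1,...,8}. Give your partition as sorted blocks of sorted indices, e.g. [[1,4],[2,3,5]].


Dynkin diagram of C (from the 6 off-diagonal −1 entries): D_4.

λ_j+ρ reflected into Ā_17 (⟨·,θ^∨⟩≤17); 4-tuples as given:

  λ_1+ρ ↦ (1, 6, 2, 2)
  λ_2+ρ ↦ (1, 6, 2, 2)
  λ_3+ρ ↦ (13, 0, 3, 0)
  λ_4+ρ ↦ (13, 0, 3, 0)
  λ_5+ρ ↦ (1, 6, 2, 2)
  λ_6+ρ ↦ (13, 0, 3, 0)
  λ_7+ρ ↦ (13, 0, 3, 0)
  λ_8+ρ ↦ (1, 2, 4, 4)

Grouping the 8 weights by Ā_17-representative: 3 linkage classes.

[[1, 2, 5], [3, 4, 6, 7], [8]]


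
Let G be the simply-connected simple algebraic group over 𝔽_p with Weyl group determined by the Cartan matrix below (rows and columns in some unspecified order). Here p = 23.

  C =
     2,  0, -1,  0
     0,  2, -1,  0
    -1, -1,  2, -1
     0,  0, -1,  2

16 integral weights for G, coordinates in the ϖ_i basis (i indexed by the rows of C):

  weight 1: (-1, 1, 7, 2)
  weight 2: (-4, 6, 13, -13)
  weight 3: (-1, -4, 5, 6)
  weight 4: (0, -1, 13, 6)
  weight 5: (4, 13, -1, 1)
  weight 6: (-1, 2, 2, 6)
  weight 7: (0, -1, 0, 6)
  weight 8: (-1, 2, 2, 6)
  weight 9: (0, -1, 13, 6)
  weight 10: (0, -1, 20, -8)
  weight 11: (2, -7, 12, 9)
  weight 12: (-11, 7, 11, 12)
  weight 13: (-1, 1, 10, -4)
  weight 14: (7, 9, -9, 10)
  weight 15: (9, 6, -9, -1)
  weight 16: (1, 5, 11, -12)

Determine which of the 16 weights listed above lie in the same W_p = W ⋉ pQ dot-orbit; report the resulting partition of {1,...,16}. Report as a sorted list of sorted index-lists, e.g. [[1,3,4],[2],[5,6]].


D_4 Cartan matrix, 4 simple roots permuted; ρ=(1,1,1,1).

Folding the 16 weights λ_j+ρ into Ā_23 (reps in the given 4-coord order):

    1: (0, 2, 8, 3)
    2: (2, 6, 1, 11)
    3: (0, 3, 3, 7)
    4: (1, 0, 1, 7)
    5: (5, 14, 0, 2)
    6: (0, 3, 3, 7)
    7: (1, 0, 1, 7)
    8: (0, 3, 3, 7)
    9: (1, 0, 1, 7)
    10: (1, 0, 1, 7)
    11: (0, 3, 3, 7)
    12: (0, 2, 8, 3)
    13: (0, 2, 8, 3)
    14: (0, 2, 8, 3)
    15: (1, 0, 1, 7)
    16: (2, 6, 1, 11)

Grouping the 16 weights by Ā_23-representative: 5 linkage classes.

[[1, 12, 13, 14], [2, 16], [3, 6, 8, 11], [4, 7, 9, 10, 15], [5]]


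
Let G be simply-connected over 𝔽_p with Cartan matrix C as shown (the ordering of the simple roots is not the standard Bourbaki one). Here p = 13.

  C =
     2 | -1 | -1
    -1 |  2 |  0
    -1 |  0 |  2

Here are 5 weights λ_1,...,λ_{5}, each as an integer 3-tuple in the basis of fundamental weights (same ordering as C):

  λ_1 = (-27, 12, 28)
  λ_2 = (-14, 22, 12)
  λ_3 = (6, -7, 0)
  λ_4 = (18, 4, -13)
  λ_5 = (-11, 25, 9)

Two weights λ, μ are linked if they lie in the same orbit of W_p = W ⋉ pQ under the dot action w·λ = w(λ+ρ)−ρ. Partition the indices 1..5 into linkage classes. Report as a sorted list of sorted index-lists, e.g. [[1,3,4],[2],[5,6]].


Root system A_3: the 3×3 matrix C matches after relabeling.

λ_j+ρ reflected into Ā_13 (⟨·,θ^∨⟩≤13); 3-tuples as given:

  1: (3, 0, 10);  2: (3, 0, 10);  3: (1, 6, 1);  4: (1, 6, 1);  5: (3, 0, 10)

Grouping the 5 weights by Ā_13-representative: 2 linkage classes.

[[1, 2, 5], [3, 4]]


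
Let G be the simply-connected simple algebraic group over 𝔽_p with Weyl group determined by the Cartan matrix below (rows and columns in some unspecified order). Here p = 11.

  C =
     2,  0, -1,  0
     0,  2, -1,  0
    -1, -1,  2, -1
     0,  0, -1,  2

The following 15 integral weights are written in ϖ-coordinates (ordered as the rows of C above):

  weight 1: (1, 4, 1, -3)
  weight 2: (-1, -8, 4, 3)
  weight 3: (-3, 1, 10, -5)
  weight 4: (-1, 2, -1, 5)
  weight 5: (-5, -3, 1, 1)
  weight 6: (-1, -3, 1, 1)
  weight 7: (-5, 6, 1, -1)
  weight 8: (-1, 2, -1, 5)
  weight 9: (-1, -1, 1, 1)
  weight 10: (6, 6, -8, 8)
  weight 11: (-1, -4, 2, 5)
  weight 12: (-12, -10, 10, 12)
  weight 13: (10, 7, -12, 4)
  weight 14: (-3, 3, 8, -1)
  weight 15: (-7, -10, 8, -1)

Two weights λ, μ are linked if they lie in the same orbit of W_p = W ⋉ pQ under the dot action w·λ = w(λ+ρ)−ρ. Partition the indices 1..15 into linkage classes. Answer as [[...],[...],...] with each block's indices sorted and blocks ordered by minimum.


Type D_4, rank 4, |W|=192; reorder rows/cols to standard.

W_11-reps of the 15 weights in Ā_11 (same 4-coord order as C):

  λ_1+ρ ↦ (2, 5, 0, 2);  λ_2+ρ ↦ (2, 5, 0, 2);  λ_3+ρ ↦ (0, 0, 2, 2);  λ_4+ρ ↦ (0, 3, 0, 6);  λ_5+ρ ↦ (0, 2, 0, 2);  λ_6+ρ ↦ (0, 2, 0, 2);  λ_7+ρ ↦ (2, 5, 0, 2);  λ_8+ρ ↦ (0, 3, 0, 6);  λ_9+ρ ↦ (0, 0, 2, 2);  λ_10+ρ ↦ (0, 0, 2, 2);  λ_11+ρ ↦ (0, 3, 0, 6);  λ_12+ρ ↦ (0, 2, 0, 2);  λ_13+ρ ↦ (0, 3, 0, 6);  λ_14+ρ ↦ (0, 2, 0, 2);  λ_15+ρ ↦ (0, 3, 0, 6)

Linkage partition of the 15 weights (4 classes, p=11):

[[1, 2, 7], [3, 9, 10], [4, 8, 11, 13, 15], [5, 6, 12, 14]]


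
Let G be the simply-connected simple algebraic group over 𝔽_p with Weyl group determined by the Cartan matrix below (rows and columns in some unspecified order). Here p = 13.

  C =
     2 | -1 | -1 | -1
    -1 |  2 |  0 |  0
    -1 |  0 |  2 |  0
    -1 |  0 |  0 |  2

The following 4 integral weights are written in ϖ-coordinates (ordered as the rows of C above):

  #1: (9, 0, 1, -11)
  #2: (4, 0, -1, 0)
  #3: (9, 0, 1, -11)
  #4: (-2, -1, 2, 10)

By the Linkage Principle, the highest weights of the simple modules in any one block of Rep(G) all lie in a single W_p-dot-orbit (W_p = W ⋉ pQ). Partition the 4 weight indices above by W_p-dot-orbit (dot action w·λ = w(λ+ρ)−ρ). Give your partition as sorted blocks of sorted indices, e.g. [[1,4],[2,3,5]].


C ↔ D_4 under row/col permutation; |W(D_4)| = 192.

λ_j+ρ reflected into Ā_13 (⟨·,θ^∨⟩≤13); 4-tuples as given:

  [1] (0, 1, 2, 10)
  [2] (5, 1, 0, 1)
  [3] (0, 1, 2, 10)
  [4] (0, 1, 2, 10)

Partition of {1..4} into 2 W_13-dot-orbits:

[[1, 3, 4], [2]]


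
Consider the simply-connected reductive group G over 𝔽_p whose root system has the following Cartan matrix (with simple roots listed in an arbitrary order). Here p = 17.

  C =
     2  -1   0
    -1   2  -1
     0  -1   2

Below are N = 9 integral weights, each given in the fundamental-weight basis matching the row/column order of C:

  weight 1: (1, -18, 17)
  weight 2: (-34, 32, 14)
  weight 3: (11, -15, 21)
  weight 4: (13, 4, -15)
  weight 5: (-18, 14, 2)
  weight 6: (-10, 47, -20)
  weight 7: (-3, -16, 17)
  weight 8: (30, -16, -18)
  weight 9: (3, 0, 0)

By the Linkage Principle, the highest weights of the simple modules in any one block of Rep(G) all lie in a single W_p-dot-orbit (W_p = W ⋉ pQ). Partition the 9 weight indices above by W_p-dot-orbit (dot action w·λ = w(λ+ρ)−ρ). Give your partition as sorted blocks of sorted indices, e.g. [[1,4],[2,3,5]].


Dynkin diagram of C (from the 4 off-diagonal −1 entries): A_3.

λ_j+ρ reflected into Ā_17 (⟨·,θ^∨⟩≤17); 3-tuples as given:

  λ_1+ρ ↦ (14, 2, 0);  λ_2+ρ ↦ (14, 2, 0);  λ_3+ρ ↦ (3, 9, 3);  λ_4+ρ ↦ (3, 9, 3);  λ_5+ρ ↦ (14, 2, 0);  λ_6+ρ ↦ (3, 9, 3);  λ_7+ρ ↦ (14, 2, 0);  λ_8+ρ ↦ (14, 2, 0);  λ_9+ρ ↦ (4, 1, 1)

Partition of {1..9} into 3 W_17-dot-orbits:

[[1, 2, 5, 7, 8], [3, 4, 6], [9]]


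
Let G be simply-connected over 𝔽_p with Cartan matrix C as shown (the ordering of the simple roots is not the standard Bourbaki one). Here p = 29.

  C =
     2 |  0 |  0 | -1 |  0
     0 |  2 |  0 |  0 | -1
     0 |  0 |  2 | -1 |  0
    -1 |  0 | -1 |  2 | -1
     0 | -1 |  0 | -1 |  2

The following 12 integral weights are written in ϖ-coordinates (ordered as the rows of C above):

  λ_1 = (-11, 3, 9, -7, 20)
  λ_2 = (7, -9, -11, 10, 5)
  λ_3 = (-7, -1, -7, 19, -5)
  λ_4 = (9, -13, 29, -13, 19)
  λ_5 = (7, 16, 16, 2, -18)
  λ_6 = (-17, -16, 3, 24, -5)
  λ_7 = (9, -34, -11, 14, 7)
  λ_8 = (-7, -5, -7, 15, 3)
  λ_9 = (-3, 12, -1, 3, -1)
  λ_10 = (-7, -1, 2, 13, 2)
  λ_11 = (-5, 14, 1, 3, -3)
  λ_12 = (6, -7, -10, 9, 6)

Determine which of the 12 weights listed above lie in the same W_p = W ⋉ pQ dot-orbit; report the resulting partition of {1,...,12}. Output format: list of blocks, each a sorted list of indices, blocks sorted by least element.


D_5 Cartan matrix, 5 simple roots permuted; ρ=(1,1,1,1,1).

Ā_29 reps of the 12 weights (D_5, coords as presented):

  λ_1 → (6, 4, 6, 4, 0);  λ_2 → (7, 6, 9, 1, 1);  λ_3 → (6, 4, 6, 4, 0);  λ_4 → (7, 6, 9, 1, 1);  λ_5 → (6, 0, 3, 8, 1);  λ_6 → (6, 4, 6, 4, 0);  λ_7 → (6, 4, 6, 4, 0);  λ_8 → (6, 4, 6, 4, 0);  λ_9 → (2, 13, 0, 2, 0);  λ_10 → (6, 0, 3, 8, 1);  λ_11 → (2, 13, 0, 2, 0);  λ_12 → (7, 6, 9, 1, 1)

Grouping the 12 weights by Ā_29-representative: 4 linkage classes.

[[1, 3, 6, 7, 8], [2, 4, 12], [5, 10], [9, 11]]


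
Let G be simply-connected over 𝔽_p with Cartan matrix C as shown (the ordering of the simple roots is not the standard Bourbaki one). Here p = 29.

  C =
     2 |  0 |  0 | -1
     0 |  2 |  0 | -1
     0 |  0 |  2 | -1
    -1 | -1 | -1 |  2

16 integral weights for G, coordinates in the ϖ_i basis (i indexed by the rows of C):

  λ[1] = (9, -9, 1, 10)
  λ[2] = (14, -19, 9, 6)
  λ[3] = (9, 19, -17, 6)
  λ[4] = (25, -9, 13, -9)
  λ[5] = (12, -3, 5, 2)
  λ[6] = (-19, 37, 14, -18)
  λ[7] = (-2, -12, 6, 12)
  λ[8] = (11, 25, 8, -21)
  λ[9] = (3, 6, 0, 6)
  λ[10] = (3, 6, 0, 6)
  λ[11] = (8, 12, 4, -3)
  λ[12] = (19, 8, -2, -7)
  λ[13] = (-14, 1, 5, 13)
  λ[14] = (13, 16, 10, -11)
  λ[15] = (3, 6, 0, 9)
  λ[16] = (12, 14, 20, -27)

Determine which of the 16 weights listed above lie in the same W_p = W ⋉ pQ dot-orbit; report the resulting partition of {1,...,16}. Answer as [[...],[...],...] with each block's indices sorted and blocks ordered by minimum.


Type D_4, rank 4, |W|=192; reorder rows/cols to standard.

Folding the 16 weights λ_j+ρ into Ā_29 (reps in the given 4-coord order):

  λ_1+ρ ↦ (10, 8, 2, 3)
  λ_2+ρ ↦ (4, 7, 1, 7)
  λ_3+ρ ↦ (1, 11, 7, 1)
  λ_4+ρ ↦ (10, 8, 2, 3)
  λ_5+ρ ↦ (13, 2, 6, 1)
  λ_6+ρ ↦ (8, 6, 11, 1)
  λ_7+ρ ↦ (1, 11, 7, 1)
  λ_8+ρ ↦ (8, 6, 11, 1)
  λ_9+ρ ↦ (4, 7, 1, 7)
  λ_10+ρ ↦ (4, 7, 1, 7)
  λ_11+ρ ↦ (7, 11, 3, 2)
  λ_12+ρ ↦ (13, 2, 6, 1)
  λ_13+ρ ↦ (13, 2, 6, 1)
  λ_14+ρ ↦ (4, 7, 1, 7)
  λ_15+ρ ↦ (4, 7, 1, 7)
  λ_16+ρ ↦ (10, 8, 2, 3)

Partition of {1..16} into 6 W_29-dot-orbits:

[[1, 4, 16], [2, 9, 10, 14, 15], [3, 7], [5, 12, 13], [6, 8], [11]]


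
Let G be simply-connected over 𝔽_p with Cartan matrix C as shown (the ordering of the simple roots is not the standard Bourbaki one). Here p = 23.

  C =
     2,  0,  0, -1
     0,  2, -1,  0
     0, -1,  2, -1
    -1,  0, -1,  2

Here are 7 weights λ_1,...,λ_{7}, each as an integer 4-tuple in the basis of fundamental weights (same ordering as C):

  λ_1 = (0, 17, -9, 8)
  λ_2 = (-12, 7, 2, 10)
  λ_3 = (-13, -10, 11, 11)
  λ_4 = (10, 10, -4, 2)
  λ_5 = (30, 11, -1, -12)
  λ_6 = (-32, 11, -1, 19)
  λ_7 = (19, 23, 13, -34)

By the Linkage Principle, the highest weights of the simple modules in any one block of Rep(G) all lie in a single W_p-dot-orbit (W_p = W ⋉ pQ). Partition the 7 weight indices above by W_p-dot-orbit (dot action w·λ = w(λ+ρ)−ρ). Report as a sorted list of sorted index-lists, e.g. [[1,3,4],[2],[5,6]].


A_4 Cartan matrix, 4 simple roots permuted; ρ=(1,1,1,1).

λ_j+ρ reflected into Ā_23 (⟨·,θ^∨⟩≤23); 4-tuples as given:

  λ_1+ρ ↦ (1, 10, 8, 1) · λ_2+ρ ↦ (11, 8, 3, 0) · λ_3+ρ ↦ (11, 8, 3, 0) · λ_4+ρ ↦ (11, 8, 3, 0) · λ_5+ρ ↦ (11, 8, 3, 0) · λ_6+ρ ↦ (11, 8, 3, 0) · λ_7+ρ ↦ (1, 10, 8, 1)

2 distinct reps among the 7 weights ⇒ 2 W_23-linkage classes:

[[1, 7], [2, 3, 4, 5, 6]]


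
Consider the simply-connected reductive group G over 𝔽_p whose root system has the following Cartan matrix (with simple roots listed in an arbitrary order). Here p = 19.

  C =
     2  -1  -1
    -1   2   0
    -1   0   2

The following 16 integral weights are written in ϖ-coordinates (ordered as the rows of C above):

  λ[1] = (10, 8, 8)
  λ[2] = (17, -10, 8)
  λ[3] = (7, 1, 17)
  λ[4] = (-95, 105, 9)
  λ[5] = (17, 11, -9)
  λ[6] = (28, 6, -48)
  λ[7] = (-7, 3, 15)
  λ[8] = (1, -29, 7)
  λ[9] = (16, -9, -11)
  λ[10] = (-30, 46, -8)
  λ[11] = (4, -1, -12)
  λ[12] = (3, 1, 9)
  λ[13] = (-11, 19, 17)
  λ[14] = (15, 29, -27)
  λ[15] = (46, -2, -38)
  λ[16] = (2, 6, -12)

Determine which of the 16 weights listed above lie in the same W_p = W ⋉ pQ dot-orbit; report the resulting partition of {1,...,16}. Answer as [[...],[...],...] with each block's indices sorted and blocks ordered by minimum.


Dynkin diagram of C (from the 4 off-diagonal −1 entries): A_3.

λ_j+ρ reflected into Ā_19 (⟨·,θ^∨⟩≤19); 3-tuples as given:

  λ_1 → (9, 1, 1)
  λ_2 → (9, 1, 1)
  λ_3 → (1, 7, 9)
  λ_4 → (7, 1, 3)
  λ_5 → (7, 1, 3)
  λ_6 → (1, 7, 9)
  λ_7 → (4, 2, 10)
  λ_8 → (1, 7, 9)
  λ_9 → (1, 7, 9)
  λ_10 → (1, 7, 9)
  λ_11 → (0, 6, 5)
  λ_12 → (4, 2, 10)
  λ_13 → (9, 1, 1)
  λ_14 → (7, 1, 3)
  λ_15 → (9, 1, 1)
  λ_16 → (7, 1, 3)

These 16 weights hit 5 W_19-dot-orbits; sizes (4, 5, 4, 2, 1):

[[1, 2, 13, 15], [3, 6, 8, 9, 10], [4, 5, 14, 16], [7, 12], [11]]


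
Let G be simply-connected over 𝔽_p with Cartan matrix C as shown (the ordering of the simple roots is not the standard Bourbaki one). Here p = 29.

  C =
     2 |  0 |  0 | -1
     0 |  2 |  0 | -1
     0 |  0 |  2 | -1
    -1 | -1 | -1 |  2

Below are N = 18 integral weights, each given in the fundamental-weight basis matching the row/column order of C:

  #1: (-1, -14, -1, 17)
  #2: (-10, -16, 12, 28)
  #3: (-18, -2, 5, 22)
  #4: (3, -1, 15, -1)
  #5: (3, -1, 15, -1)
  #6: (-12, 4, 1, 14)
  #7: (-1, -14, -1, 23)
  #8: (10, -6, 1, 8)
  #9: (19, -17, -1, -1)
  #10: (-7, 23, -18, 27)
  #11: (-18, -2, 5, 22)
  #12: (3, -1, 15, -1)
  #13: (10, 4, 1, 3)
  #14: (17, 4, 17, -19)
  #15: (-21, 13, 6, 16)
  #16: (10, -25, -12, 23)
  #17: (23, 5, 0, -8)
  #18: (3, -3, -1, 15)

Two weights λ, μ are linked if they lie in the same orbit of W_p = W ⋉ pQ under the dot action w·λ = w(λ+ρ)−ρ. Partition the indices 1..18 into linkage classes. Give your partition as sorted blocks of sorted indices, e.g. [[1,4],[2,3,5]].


C ↔ D_4 under row/col permutation; |W(D_4)| = 192.

Folding the 18 weights λ_j+ρ into Ā_29 (reps in the given 4-coord order):

  λ_1+ρ ↦ (0, 13, 0, 5) · λ_2+ρ ↦ (4, 2, 0, 9) · λ_3+ρ ↦ (17, 1, 6, 0) · λ_4+ρ ↦ (4, 0, 16, 0) · λ_5+ρ ↦ (4, 0, 16, 0) · λ_6+ρ ↦ (11, 5, 2, 4) · λ_7+ρ ↦ (0, 13, 0, 5) · λ_8+ρ ↦ (11, 5, 2, 4) · λ_9+ρ ↦ (4, 0, 16, 0) · λ_10+ρ ↦ (17, 1, 6, 0) · λ_11+ρ ↦ (17, 1, 6, 0) · λ_12+ρ ↦ (4, 0, 16, 0) · λ_13+ρ ↦ (11, 5, 2, 4) · λ_14+ρ ↦ (0, 13, 0, 5) · λ_15+ρ ↦ (11, 5, 2, 4) · λ_16+ρ ↦ (0, 13, 0, 5) · λ_17+ρ ↦ (17, 1, 6, 0) · λ_18+ρ ↦ (4, 2, 0, 9)

5 distinct reps among the 18 weights ⇒ 5 W_29-linkage classes:

[[1, 7, 14, 16], [2, 18], [3, 10, 11, 17], [4, 5, 9, 12], [6, 8, 13, 15]]


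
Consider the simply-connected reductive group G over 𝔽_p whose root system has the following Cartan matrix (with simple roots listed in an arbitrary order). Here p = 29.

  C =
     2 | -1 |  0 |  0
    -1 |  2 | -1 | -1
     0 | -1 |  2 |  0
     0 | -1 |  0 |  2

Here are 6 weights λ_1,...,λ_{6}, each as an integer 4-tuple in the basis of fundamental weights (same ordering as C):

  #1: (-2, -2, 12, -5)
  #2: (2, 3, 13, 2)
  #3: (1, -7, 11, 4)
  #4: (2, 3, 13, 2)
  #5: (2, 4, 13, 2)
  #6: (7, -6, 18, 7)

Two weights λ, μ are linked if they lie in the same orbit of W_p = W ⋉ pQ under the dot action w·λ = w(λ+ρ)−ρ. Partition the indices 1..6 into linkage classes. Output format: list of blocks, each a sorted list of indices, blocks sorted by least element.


Type D_4, rank 4, |W|=192; reorder rows/cols to standard.

λ_j+ρ reflected into Ā_29 (⟨·,θ^∨⟩≤29); 4-tuples as given:

    λ_1+ρ ↦ (4, 1, 6, 1)
    λ_2+ρ ↦ (3, 4, 14, 3)
    λ_3+ρ ↦ (4, 1, 6, 1)
    λ_4+ρ ↦ (3, 4, 14, 3)
    λ_5+ρ ↦ (3, 4, 14, 3)
    λ_6+ρ ↦ (3, 4, 14, 3)

Linkage partition of the 6 weights (2 classes, p=29):

[[1, 3], [2, 4, 5, 6]]


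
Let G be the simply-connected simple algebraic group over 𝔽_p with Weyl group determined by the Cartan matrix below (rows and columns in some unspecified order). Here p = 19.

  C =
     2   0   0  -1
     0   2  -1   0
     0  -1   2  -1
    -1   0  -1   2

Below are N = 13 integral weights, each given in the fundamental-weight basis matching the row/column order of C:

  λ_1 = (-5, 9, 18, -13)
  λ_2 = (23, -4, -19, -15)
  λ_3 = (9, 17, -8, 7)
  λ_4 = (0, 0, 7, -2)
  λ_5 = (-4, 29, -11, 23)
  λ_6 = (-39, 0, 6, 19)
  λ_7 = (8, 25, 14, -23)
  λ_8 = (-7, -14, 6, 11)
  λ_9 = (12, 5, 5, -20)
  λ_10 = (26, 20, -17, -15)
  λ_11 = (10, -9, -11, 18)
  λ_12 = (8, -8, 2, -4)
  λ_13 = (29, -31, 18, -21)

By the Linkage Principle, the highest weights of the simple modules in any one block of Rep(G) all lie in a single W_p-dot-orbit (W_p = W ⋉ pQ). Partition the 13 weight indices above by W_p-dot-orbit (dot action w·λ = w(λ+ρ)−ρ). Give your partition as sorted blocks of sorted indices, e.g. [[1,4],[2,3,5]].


Dynkin diagram of C (from the 6 off-diagonal −1 entries): A_4.

Alcove-folded reps (p=19, 13 weights, presented ϖ-order):

  λ_1+ρ ↦ (2, 0, 3, 4)
  λ_2+ρ ↦ (8, 2, 3, 5)
  λ_3+ρ ↦ (0, 1, 7, 1)
  λ_4+ρ ↦ (0, 1, 7, 1)
  λ_5+ρ ↦ (8, 2, 3, 5)
  λ_6+ρ ↦ (0, 1, 7, 1)
  λ_7+ρ ↦ (2, 0, 3, 4)
  λ_8+ρ ↦ (6, 7, 6, 0)
  λ_9+ρ ↦ (6, 7, 6, 0)
  λ_10+ρ ↦ (8, 2, 3, 5)
  λ_11+ρ ↦ (0, 1, 7, 1)
  λ_12+ρ ↦ (2, 0, 3, 4)
  λ_13+ρ ↦ (0, 1, 7, 1)

4 distinct reps among the 13 weights ⇒ 4 W_19-linkage classes:

[[1, 7, 12], [2, 5, 10], [3, 4, 6, 11, 13], [8, 9]]


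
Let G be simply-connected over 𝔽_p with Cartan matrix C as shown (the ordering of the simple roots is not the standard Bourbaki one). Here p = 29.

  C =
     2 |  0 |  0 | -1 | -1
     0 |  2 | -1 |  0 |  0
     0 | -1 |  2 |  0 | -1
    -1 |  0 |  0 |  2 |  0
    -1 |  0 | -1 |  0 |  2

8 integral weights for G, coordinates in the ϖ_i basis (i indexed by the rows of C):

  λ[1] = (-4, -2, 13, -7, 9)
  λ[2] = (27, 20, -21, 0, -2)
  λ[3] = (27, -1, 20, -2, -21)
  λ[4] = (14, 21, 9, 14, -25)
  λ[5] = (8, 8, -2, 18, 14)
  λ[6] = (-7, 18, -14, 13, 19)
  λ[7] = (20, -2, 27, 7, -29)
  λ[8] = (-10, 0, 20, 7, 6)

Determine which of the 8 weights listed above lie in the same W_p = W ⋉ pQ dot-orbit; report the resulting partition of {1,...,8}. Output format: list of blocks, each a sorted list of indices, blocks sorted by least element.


C ↔ A_5 under row/col permutation; |W(A_5)| = 720.

Each λ_j+ρ reduced to Ā_29; 5-tuples below use C's row order:

  1: (6, 1, 13, 3, 1) · 2: (7, 0, 1, 1, 20) · 3: (7, 0, 1, 1, 20) · 4: (6, 1, 13, 3, 1) · 5: (6, 1, 13, 3, 1) · 6: (6, 1, 13, 3, 1) · 7: (7, 0, 1, 1, 20) · 8: (6, 1, 19, 1, 2)

Grouping the 8 weights by Ā_29-representative: 3 linkage classes.

[[1, 4, 5, 6], [2, 3, 7], [8]]


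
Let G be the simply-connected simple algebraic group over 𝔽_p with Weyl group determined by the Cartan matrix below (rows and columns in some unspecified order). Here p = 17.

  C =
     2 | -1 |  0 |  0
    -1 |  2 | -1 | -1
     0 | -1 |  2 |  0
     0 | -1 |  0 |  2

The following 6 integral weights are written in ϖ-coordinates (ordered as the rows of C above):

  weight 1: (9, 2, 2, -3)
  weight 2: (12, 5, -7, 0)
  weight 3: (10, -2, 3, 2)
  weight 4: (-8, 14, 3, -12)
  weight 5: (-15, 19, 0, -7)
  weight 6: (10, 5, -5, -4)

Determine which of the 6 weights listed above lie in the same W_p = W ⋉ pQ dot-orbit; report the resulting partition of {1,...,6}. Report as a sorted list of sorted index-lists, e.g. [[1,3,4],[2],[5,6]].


Dynkin diagram of C (from the 6 off-diagonal −1 entries): D_4.

λ_j+ρ reflected into Ā_17 (⟨·,θ^∨⟩≤17); 4-tuples as given:

  λ_1+ρ ↦ (10, 1, 3, 2);  λ_2+ρ ↦ (10, 1, 3, 2);  λ_3+ρ ↦ (10, 1, 3, 2);  λ_4+ρ ↦ (4, 1, 1, 8);  λ_5+ρ ↦ (10, 1, 3, 2);  λ_6+ρ ↦ (10, 1, 3, 2)

The 6 indices split into 2 linkage classes (same alcove rep ⇔ same W_17-dot-orbit):

[[1, 2, 3, 5, 6], [4]]


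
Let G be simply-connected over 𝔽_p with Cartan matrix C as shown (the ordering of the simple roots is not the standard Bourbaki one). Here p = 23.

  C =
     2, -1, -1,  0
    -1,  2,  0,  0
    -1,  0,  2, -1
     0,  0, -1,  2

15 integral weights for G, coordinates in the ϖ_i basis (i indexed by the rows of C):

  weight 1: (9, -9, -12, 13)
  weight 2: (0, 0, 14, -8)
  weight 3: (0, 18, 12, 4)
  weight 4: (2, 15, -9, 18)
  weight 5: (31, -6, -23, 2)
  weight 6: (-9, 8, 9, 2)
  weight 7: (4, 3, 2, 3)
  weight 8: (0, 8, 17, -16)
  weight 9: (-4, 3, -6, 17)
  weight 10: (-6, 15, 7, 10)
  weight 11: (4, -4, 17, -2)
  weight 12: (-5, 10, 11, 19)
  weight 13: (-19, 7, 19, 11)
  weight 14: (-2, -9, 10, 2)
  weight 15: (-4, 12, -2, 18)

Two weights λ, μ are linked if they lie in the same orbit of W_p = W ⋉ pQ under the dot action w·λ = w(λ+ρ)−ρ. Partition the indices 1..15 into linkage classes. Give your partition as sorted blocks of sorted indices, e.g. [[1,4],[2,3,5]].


A_4 Cartan matrix, 4 simple roots permuted; ρ=(1,1,1,1).

W_23-reps of the 15 weights in Ā_23 (same 4-coord order as C):

  [1] (8, 1, 2, 3);  [2] (1, 1, 8, 7);  [3] (1, 4, 3, 10);  [4] (5, 4, 3, 4);  [5] (1, 4, 3, 10);  [6] (8, 1, 2, 3);  [7] (5, 4, 3, 4);  [8] (1, 4, 3, 10);  [9] (1, 4, 3, 10);  [10] (5, 4, 3, 4);  [11] (2, 3, 17, 1);  [12] (5, 4, 3, 4);  [13] (8, 1, 2, 3);  [14] (8, 1, 2, 3);  [15] (1, 4, 3, 10)

Partition of {1..15} into 5 W_23-dot-orbits:

[[1, 6, 13, 14], [2], [3, 5, 8, 9, 15], [4, 7, 10, 12], [11]]


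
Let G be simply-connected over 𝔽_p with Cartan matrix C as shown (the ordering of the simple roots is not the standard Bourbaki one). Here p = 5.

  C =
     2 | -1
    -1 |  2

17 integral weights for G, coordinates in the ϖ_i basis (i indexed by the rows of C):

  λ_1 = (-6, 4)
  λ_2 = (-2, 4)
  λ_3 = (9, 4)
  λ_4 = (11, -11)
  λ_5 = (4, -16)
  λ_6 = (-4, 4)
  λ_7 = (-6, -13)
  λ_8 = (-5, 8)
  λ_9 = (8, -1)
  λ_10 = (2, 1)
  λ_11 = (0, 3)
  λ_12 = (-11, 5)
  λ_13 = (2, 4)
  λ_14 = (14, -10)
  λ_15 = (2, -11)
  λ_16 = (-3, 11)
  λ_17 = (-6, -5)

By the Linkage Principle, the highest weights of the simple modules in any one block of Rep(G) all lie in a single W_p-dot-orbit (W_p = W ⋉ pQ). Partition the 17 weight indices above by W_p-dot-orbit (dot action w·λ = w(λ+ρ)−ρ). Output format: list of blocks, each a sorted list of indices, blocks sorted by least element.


Dynkin diagram of C (from the 2 off-diagonal −1 entries): A_2.

Alcove-folded reps (p=5, 17 weights, presented ϖ-order):

    λ_1 → (5, 0)
    λ_2 → (1, 4)
    λ_3 → (5, 0)
    λ_4 → (3, 2)
    λ_5 → (5, 0)
    λ_6 → (3, 2)
    λ_7 → (3, 2)
    λ_8 → (0, 1)
    λ_9 → (1, 4)
    λ_10 → (3, 2)
    λ_11 → (1, 4)
    λ_12 → (0, 1)
    λ_13 → (0, 2)
    λ_14 → (1, 4)
    λ_15 → (0, 2)
    λ_16 → (3, 2)
    λ_17 → (0, 1)

These 17 weights hit 5 W_5-dot-orbits; sizes (3, 4, 5, 3, 2):

[[1, 3, 5], [2, 9, 11, 14], [4, 6, 7, 10, 16], [8, 12, 17], [13, 15]]
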